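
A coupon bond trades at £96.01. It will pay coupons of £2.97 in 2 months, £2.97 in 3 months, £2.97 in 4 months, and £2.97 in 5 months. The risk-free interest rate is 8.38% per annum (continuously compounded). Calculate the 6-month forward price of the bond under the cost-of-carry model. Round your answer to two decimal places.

£88.03

PV(coupons) I = 2.97·e^(−0.0838·2/12) + 2.97·e^(−0.0838·3/12) + 2.97·e^(−0.0838·4/12) + 2.97·e^(−0.0838·5/12)
I = 2.9288 + 2.9084 + 2.8882 + 2.8681 = 11.5935
F = (S − I)·e^(rT) = (96.01 − 11.5935) · e^(0.0838·6/12)
= 84.4165 · e^0.041900 = 84.4165 × 1.042790 = £88.03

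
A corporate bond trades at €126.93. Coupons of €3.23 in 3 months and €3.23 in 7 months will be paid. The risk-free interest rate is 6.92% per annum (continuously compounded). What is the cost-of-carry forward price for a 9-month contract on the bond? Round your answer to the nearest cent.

PV(coupons) I = 3.23·e^(−0.0692·3/12) + 3.23·e^(−0.0692·7/12)
I = 3.1746 + 3.1022 = 6.2768
F = (S − I)·e^(rT) = (126.93 − 6.2768) · e^(0.0692·9/12)
= 120.6532 · e^0.051900 = 120.6532 × 1.053270 = €127.08

€127.08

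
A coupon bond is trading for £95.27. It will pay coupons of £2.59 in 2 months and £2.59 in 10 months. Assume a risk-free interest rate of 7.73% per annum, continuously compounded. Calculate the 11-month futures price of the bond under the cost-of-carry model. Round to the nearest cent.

PV(coupons) I = 2.59·e^(−0.0773·2/12) + 2.59·e^(−0.0773·10/12)
I = 2.5568 + 2.4284 = 4.9852
F = (S − I)·e^(rT) = (95.27 − 4.9852) · e^(0.0773·11/12)
= 90.2848 · e^0.070858 = 90.2848 × 1.073429 = £96.91

£96.91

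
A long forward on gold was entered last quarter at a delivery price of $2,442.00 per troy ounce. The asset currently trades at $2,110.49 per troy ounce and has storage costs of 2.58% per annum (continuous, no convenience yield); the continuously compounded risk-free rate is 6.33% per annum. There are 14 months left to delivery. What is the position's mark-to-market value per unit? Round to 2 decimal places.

-$93.17 per troy ounce

Current fair forward for the remaining 14 months: F = S·e^((r + u)·T), (r + u) = 0.0633 + 0.0258 = 0.0891
F = 2110.49 · e^(0.0891 × 14/12) = 2110.49 × 1.10954498 = 2341.6836
Value of long forward = (F − K)·e^(−rT) = (2341.6836 − 2442.00) · e^(−0.0633·14/12)
= -100.3164 × 0.92881101 = -93.17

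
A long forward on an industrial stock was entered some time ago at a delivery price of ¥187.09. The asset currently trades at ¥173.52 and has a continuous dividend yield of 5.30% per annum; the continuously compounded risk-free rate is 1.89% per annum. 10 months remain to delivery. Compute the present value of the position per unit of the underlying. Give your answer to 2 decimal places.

-¥18.14

Current fair forward for the remaining 10 months: F = S·e^((r − q)·T), (r − q) = 0.0189 − 0.0530 = -0.0341
F = 173.52 · e^(-0.0341 × 10/12) = 173.52 × 0.971983 = 168.6585
Value of long forward = (F − K)·e^(−rT) = (168.6585 − 187.09) · e^(−0.0189·10/12)
= -18.4315 × 0.984373 = -18.14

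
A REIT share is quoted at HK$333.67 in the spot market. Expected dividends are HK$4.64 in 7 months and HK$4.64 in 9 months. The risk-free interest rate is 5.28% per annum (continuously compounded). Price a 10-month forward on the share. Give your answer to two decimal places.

PV(dividends) I = 4.64·e^(−0.0528·7/12) + 4.64·e^(−0.0528·9/12)
I = 4.4993 + 4.4598 = 8.9591
F = (S − I)·e^(rT) = (333.67 − 8.9591) · e^(0.0528·10/12)
= 324.7109 · e^0.044000 = 324.7109 × 1.044982 = HK$339.32

HK$339.32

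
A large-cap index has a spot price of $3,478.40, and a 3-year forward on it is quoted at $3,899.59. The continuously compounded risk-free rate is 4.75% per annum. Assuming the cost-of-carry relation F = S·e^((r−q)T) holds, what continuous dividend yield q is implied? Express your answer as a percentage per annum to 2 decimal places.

0.94%

From F = S·e^((r−q)T): (r − q) = ln(F/S)/T
ln(3899.59/3478.40) = ln(1.121087) = 0.114299
(r − q) = 0.114299 / (3) = 0.038100
q = r − ln(F/S)/T = 0.0475 − 0.038100 = 0.009400
q = 0.94%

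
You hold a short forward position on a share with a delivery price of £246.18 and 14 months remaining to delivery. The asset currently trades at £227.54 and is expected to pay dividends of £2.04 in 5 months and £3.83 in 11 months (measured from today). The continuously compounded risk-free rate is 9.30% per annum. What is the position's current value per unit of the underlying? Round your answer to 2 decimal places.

PV(remaining dividends) I = 2.04·e^(−0.0930·5/12) + 3.83·e^(−0.0930·11/12) = 5.4795
Current forward F = (S − I)·e^(rT) = (227.54 − 5.4795)·e^(0.0930·14/12) = 222.0605 × 1.114605 = 247.5097
Value (long) = (F − K)·e^(−rT) = (247.5097 − 246.18) × 0.897179 = 1.1930
Short position value = −(long value) = -£1.19

-£1.19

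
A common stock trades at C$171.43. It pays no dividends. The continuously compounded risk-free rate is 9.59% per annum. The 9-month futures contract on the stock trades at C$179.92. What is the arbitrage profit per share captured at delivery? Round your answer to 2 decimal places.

C$4.29 per share

Fair futures: F* = S·e^(carry·T), with carry = r = 0.0959
F* = 171.43 · e^(0.0959 × 9/12) = 171.43 · e^0.071925 = 171.43 × 1.074575 = C$184.2144
Market C$179.92 < fair C$184.2144: forward underpriced → reverse cash-and-carry (short spot, go long the forward).
At maturity, profit = |F_mkt − F*| = |179.92 − 184.2144| = C$4.29 per share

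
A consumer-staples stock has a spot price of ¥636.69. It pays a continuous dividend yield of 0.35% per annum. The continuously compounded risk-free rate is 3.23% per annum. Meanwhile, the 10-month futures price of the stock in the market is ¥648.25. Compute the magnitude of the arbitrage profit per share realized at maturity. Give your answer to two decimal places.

Fair futures: F* = S·e^(carry·T), with carry = (r − q) = 0.0323 − 0.0035 = 0.0288
F* = 636.69 · e^(0.0288 × 10/12) = 636.69 · e^0.024000 = 636.69 × 1.024290 = ¥652.1552
Market ¥648.25 < fair ¥652.1552: forward underpriced → reverse cash-and-carry (short spot, go long the forward).
At maturity, profit = |F_mkt − F*| = |648.25 − 652.1552| = ¥3.91 per share

¥3.91 per share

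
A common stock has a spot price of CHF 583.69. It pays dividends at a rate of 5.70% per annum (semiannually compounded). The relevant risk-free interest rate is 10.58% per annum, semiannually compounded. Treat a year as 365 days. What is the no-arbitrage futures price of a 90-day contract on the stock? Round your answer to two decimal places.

F = S · (1+r/2)^(2T) / (1+q/2)^(2T)
= 583.69 × 1.025747 / 1.013955 = 583.69 × 1.011630
F = CHF 590.48

CHF 590.48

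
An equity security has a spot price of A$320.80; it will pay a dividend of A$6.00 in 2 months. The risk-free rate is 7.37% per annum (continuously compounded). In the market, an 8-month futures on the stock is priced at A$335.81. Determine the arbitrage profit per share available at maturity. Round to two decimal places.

A$5.08 per share

PV(dividends) I = 6.00·e^(−0.0737·2/12) = 5.9268
Fair futures F* = (S − I)·e^(rT) = (320.80 − 5.9268)·e^0.049133 = 314.8732 × 1.050360 = 330.7302
Market A$335.81 > fair 330.7302: forward overpriced → cash-and-carry (borrow at r, buy the stock and collect the dividends, short the forward).
Profit at T = |F_mkt − F*| = |335.81 − 330.7302| = A$5.08 per share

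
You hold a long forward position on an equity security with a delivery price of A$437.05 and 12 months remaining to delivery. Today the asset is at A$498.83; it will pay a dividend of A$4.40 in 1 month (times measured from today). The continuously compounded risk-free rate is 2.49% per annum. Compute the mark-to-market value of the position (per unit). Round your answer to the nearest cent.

A$68.14

PV(remaining dividends) I = 4.40·e^(−0.0249·1/12) = 4.3909
Current forward F = (S − I)·e^(rT) = (498.83 − 4.3909)·e^(0.0249·12/12) = 494.4391 × 1.025213 = 506.9054
Value (long) = (F − K)·e^(−rT) = (506.9054 − 437.05) × 0.975407 = 68.1374
Value = A$68.14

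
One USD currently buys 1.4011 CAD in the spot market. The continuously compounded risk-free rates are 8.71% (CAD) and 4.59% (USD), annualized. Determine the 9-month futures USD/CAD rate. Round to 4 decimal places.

1.4451

F = S·e^((r_CAD − r_USD)T) = 1.4011 · e^((0.0871 − 0.0459) × 9/12)
= 1.4011 · e^0.030900 = 1.4011 × 1.031382
F = 1.4451 CAD per USD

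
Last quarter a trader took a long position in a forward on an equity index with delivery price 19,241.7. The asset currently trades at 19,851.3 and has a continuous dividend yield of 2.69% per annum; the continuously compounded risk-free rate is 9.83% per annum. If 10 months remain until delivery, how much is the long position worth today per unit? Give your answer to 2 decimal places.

1682.93

Current fair forward for the remaining 10 months: F = S·e^((r − q)·T), (r − q) = 0.0983 − 0.0269 = 0.0714
F = 19851.3 · e^(0.0714 × 10/12) = 19851.3 × 1.06130576 = 21068.2990
Value of long forward = (F − K)·e^(−rT) = (21068.2990 − 19241.7) · e^(−0.0983·10/12)
= 1826.5990 × 0.92134873 = 1682.93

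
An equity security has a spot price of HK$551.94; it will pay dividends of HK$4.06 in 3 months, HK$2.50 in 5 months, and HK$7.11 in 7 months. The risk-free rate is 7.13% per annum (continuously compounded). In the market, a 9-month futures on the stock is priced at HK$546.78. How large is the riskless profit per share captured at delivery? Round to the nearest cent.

PV(dividends) I = 4.06·e^(−0.0713·3/12) + 2.50·e^(−0.0713·5/12) + 7.11·e^(−0.0713·7/12) = 13.2354
Fair futures F* = (S − I)·e^(rT) = (551.94 − 13.2354)·e^0.053475 = 538.7046 × 1.054931 = 568.2962
Market HK$546.78 < fair 568.2962: forward underpriced → reverse cash-and-carry (short the stock, invest proceeds at r, pay the dividends, go long the forward).
Profit at T = |F_mkt − F*| = |546.78 − 568.2962| = HK$21.52 per share

HK$21.52 per share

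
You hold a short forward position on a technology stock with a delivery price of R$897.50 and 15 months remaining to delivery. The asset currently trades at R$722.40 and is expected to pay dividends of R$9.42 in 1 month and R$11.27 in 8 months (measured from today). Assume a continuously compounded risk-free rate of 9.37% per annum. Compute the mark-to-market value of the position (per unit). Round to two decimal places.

R$95.84

PV(remaining dividends) I = 9.42·e^(−0.0937·1/12) + 11.27·e^(−0.0937·8/12) = 19.9343
Current forward F = (S − I)·e^(rT) = (722.40 − 19.9343)·e^(0.0937·15/12) = 702.4657 × 1.124260 = 789.7541
Value (long) = (F − K)·e^(−rT) = (789.7541 − 897.50) × 0.889474 = -95.8372
Short position value = −(long value) = R$95.84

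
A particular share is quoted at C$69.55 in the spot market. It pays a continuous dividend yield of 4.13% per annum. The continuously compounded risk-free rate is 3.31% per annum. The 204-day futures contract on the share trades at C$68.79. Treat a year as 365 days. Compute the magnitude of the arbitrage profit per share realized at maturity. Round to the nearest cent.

C$0.44 per share

Fair futures: F* = S·e^(carry·T), with carry = (r − q) = 0.0331 − 0.0413 = -0.0082
F* = 69.55 · e^(-0.0082 × 204/365) = 69.55 · e^-0.004583 = 69.55 × 0.995427 = C$69.2319
Market C$68.79 < fair C$69.2319: forward underpriced → reverse cash-and-carry (short spot, go long the forward).
At maturity, profit = |F_mkt − F*| = |68.79 − 69.2319| = C$0.44 per share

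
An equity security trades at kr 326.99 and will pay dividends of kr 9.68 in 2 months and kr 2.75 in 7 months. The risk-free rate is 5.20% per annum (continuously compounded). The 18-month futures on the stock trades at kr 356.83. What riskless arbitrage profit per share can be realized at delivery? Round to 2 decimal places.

PV(dividends) I = 9.68·e^(−0.0520·2/12) + 2.75·e^(−0.0520·7/12) = 12.2643
Fair futures F* = (S − I)·e^(rT) = (326.99 − 12.2643)·e^0.078000 = 314.7257 × 1.081123 = 340.2572
Market kr 356.83 > fair 340.2572: forward overpriced → cash-and-carry (borrow at r, buy the stock and collect the dividends, short the forward).
Profit at T = |F_mkt − F*| = |356.83 − 340.2572| = kr 16.57 per share

kr 16.57 per share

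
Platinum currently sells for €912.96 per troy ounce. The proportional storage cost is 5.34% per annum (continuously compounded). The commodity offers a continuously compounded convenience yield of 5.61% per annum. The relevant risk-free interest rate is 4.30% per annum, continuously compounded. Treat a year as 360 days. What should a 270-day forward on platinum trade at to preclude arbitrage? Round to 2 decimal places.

€940.98 per troy ounce

Net carry = r + u − y = 0.0430 + 0.0534 − 0.0561 = 0.0403
F = S·e^((r+u−y)T) = 912.96 · e^(0.0403 × 270/360) = 912.96 · e^0.030225
= 912.96 × 1.030686 = €940.98 per troy ounce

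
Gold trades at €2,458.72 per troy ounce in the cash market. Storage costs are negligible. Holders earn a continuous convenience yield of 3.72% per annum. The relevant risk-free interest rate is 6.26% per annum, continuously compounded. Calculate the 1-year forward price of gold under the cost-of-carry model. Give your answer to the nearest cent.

€2,521.97 per troy ounce

Net carry = r + u − y = 0.0626 + 0.0000 − 0.0372 = 0.0254
F = S·e^((r+u−y)T) = 2458.72 · e^(0.0254 × 1) = 2458.72 · e^0.02540000
= 2458.72 × 1.02572533 = €2,521.97 per troy ounce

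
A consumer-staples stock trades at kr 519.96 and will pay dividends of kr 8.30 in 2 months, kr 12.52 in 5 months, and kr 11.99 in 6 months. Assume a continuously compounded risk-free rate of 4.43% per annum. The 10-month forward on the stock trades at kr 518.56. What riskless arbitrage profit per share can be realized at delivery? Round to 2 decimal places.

PV(dividends) I = 8.30·e^(−0.0443·2/12) + 12.52·e^(−0.0443·5/12) + 11.99·e^(−0.0443·6/12) = 32.2573
Fair forward F* = (S − I)·e^(rT) = (519.96 − 32.2573)·e^0.036917 = 487.7027 × 1.037607 = 506.0437
Market kr 518.56 > fair 506.0437: forward overpriced → cash-and-carry (borrow at r, buy the stock and collect the dividends, short the forward).
Profit at T = |F_mkt − F*| = |518.56 − 506.0437| = kr 12.52 per share

kr 12.52 per share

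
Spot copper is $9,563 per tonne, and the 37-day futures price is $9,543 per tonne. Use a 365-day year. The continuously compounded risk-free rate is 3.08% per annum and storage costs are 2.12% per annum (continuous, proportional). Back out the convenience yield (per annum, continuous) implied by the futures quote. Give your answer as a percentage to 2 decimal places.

7.27%

F = S·e^((r+u−y)T) ⇒ (r+u−y) = ln(F/S)/T
ln(9543/9563) = -0.002094; /T ⇒ -0.020657
y = r + u − ln(F/S)/T = 0.0308 + 0.0212 + 0.020657 = 0.072657
y = 7.27%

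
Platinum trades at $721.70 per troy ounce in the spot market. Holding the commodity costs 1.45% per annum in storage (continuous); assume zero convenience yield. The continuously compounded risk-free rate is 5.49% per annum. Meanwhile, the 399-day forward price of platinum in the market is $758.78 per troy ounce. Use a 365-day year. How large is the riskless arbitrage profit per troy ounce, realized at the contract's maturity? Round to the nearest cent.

$19.80 per troy ounce

Fair forward: F* = S·e^(carry·T), with carry = (r + u) = 0.0549 + 0.0145 = 0.0694
F* = 721.70 · e^(0.0694 × 399/365) = 721.70 · e^0.075865 = 721.70 × 1.078817 = $778.5822
Market $758.78 < fair $778.5822: forward underpriced → reverse cash-and-carry (short spot, go long the forward).
At maturity, profit = |F_mkt − F*| = |758.78 − 778.5822| = $19.80 per troy ounce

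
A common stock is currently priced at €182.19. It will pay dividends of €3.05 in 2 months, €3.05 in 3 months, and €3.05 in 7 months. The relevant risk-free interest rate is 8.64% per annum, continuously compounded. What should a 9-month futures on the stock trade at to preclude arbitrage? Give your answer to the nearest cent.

PV(dividends) I = 3.05·e^(−0.0864·2/12) + 3.05·e^(−0.0864·3/12) + 3.05·e^(−0.0864·7/12)
I = 3.0064 + 2.9848 + 2.9001 = 8.8913
F = (S − I)·e^(rT) = (182.19 − 8.8913) · e^(0.0864·9/12)
= 173.2987 · e^0.064800 = 173.2987 × 1.066946 = €184.90

€184.90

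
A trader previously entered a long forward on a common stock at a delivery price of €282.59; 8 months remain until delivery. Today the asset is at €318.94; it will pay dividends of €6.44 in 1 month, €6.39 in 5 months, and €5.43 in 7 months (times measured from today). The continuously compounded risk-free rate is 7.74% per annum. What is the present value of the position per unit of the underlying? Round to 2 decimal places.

PV(remaining dividends) I = 6.44·e^(−0.0774·1/12) + 6.39·e^(−0.0774·5/12) + 5.43·e^(−0.0774·7/12) = 17.7761
Current forward F = (S − I)·e^(rT) = (318.94 − 17.7761)·e^(0.0774·8/12) = 301.1639 × 1.052954 = 317.1117
Value (long) = (F − K)·e^(−rT) = (317.1117 − 282.59) × 0.949709 = 32.7856
Value = €32.79

€32.79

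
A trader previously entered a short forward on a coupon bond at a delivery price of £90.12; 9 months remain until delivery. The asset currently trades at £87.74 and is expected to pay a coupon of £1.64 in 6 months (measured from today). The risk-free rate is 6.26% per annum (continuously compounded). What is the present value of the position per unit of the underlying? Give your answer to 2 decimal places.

PV(remaining coupons) I = 1.64·e^(−0.0626·6/12) = 1.5895
Current forward F = (S − I)·e^(rT) = (87.74 − 1.5895)·e^(0.0626·9/12) = 86.1505 × 1.048070 = 90.2918
Value (long) = (F − K)·e^(−rT) = (90.2918 − 90.12) × 0.954135 = 0.1639
Short position value = −(long value) = -£0.16

-£0.16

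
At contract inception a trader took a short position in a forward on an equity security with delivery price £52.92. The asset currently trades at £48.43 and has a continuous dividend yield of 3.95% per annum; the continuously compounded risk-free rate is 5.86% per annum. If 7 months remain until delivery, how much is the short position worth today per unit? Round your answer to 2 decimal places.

Current fair forward for the remaining 7 months: F = S·e^((r − q)·T), (r − q) = 0.0586 − 0.0395 = 0.0191
F = 48.43 · e^(0.0191 × 7/12) = 48.43 × 1.011204 = 48.9726
Value of long forward = (F − K)·e^(−rT) = (48.9726 − 52.92) · e^(−0.0586·7/12)
= -3.9474 × 0.966394 = -3.81
Short position value = −(long value) = £3.81

£3.81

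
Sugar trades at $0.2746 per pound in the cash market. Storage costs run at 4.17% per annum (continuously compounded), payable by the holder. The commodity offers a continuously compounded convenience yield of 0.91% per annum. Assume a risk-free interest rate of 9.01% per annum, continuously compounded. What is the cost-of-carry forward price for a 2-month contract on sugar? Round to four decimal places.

Net carry = r + u − y = 0.0901 + 0.0417 − 0.0091 = 0.1227
F = S·e^((r+u−y)T) = 0.2746 · e^(0.1227 × 2/12) = 0.2746 · e^0.020450
= 0.2746 × 1.020661 = $0.2803 per pound

$0.2803 per pound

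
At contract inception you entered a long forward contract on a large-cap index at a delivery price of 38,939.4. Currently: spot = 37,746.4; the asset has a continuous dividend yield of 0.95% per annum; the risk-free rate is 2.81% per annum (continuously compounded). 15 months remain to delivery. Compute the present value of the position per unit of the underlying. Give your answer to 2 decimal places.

Current fair forward for the remaining 15 months: F = S·e^((r − q)·T), (r − q) = 0.0281 − 0.0095 = 0.0186
F = 37746.4 · e^(0.0186 × 15/12) = 37746.4 × 1.02352239 = 38634.2855
Value of long forward = (F − K)·e^(−rT) = (38634.2855 − 38939.4) · e^(−0.0281·15/12)
= -305.1145 × 0.96548472 = -294.58

-294.58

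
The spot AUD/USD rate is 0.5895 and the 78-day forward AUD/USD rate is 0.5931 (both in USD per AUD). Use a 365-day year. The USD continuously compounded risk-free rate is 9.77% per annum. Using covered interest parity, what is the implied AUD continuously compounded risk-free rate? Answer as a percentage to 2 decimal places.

6.92%

F = S·e^((r_USD − r_AUD)T) ⇒ r_AUD = r_USD − ln(F/S)/T
ln(0.5931/0.5895) = 0.006088; /(78/365) = 0.028489
r_AUD = 0.0977 − 0.028489 = 0.069211
r_AUD = 6.92%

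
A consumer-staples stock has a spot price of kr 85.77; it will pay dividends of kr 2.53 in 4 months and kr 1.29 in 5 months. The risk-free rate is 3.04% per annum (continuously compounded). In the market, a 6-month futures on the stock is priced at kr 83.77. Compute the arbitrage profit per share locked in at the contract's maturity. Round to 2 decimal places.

PV(dividends) I = 2.53·e^(−0.0304·4/12) + 1.29·e^(−0.0304·5/12) = 3.7783
Fair futures F* = (S − I)·e^(rT) = (85.77 − 3.7783)·e^0.015200 = 81.9917 × 1.015316 = 83.2475
Market kr 83.77 > fair 83.2475: forward overpriced → cash-and-carry (borrow at r, buy the stock and collect the dividends, short the forward).
Profit at T = |F_mkt − F*| = |83.77 − 83.2475| = kr 0.52 per share

kr 0.52 per share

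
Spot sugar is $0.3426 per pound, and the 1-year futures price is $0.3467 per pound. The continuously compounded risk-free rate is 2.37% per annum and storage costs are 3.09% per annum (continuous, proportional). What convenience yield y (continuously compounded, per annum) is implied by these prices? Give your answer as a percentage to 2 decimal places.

F = S·e^((r+u−y)T) ⇒ (r+u−y) = ln(F/S)/T
ln(0.3467/0.3426) = 0.011896; /T ⇒ 0.011896
y = r + u − ln(F/S)/T = 0.0237 + 0.0309 − 0.011896 = 0.042704
y = 4.27%

4.27%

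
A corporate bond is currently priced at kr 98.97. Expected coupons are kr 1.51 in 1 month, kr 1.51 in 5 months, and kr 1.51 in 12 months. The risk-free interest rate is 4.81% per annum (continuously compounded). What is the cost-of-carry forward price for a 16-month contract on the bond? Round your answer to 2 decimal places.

kr 100.81

PV(coupons) I = 1.51·e^(−0.0481·1/12) + 1.51·e^(−0.0481·5/12) + 1.51·e^(−0.0481·12/12)
I = 1.5040 + 1.4800 + 1.4391 = 4.4231
F = (S − I)·e^(rT) = (98.97 − 4.4231) · e^(0.0481·16/12)
= 94.5469 · e^0.064133 = 94.5469 × 1.066234 = kr 100.81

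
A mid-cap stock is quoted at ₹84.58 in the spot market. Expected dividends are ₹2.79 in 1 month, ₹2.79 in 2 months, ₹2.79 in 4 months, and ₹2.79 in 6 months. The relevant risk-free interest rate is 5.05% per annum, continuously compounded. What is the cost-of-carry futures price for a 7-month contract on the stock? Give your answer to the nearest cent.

₹75.77

PV(dividends) I = 2.79·e^(−0.0505·1/12) + 2.79·e^(−0.0505·2/12) + 2.79·e^(−0.0505·4/12) + 2.79·e^(−0.0505·6/12)
I = 2.7783 + 2.7666 + 2.7434 + 2.7204 = 11.0087
F = (S − I)·e^(rT) = (84.58 − 11.0087) · e^(0.0505·7/12)
= 73.5713 · e^0.029458 = 73.5713 × 1.029896 = ₹75.77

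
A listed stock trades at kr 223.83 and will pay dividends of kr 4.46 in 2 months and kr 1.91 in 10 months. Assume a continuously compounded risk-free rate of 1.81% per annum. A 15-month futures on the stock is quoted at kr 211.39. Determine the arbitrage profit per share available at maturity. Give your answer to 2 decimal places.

PV(dividends) I = 4.46·e^(−0.0181·2/12) + 1.91·e^(−0.0181·10/12) = 6.3280
Fair futures F* = (S − I)·e^(rT) = (223.83 − 6.3280)·e^0.022625 = 217.5020 × 1.022883 = 222.4791
Market kr 211.39 < fair 222.4791: forward underpriced → reverse cash-and-carry (short the stock, invest proceeds at r, pay the dividends, go long the forward).
Profit at T = |F_mkt − F*| = |211.39 − 222.4791| = kr 11.09 per share

kr 11.09 per share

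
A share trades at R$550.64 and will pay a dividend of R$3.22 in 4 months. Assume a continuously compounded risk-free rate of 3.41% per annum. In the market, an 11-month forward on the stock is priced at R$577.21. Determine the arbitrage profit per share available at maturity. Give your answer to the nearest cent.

PV(dividends) I = 3.22·e^(−0.0341·4/12) = 3.1836
Fair forward F* = (S − I)·e^(rT) = (550.64 − 3.1836)·e^0.031258 = 547.4564 × 1.031752 = 564.8392
Market R$577.21 > fair 564.8392: forward overpriced → cash-and-carry (borrow at r, buy the stock and collect the dividends, short the forward).
Profit at T = |F_mkt − F*| = |577.21 − 564.8392| = R$12.37 per share

R$12.37 per share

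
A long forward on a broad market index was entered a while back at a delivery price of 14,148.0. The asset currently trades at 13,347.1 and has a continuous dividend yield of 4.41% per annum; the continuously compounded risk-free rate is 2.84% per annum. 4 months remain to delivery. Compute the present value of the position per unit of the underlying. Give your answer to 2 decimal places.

Current fair forward for the remaining 4 months: F = S·e^((r − q)·T), (r − q) = 0.0284 − 0.0441 = -0.0157
F = 13347.1 · e^(-0.0157 × 4/12) = 13347.1 × 0.99478034 = 13277.4327
Value of long forward = (F − K)·e^(−rT) = (13277.4327 − 14148.0) · e^(−0.0284·4/12)
= -870.5673 × 0.99057800 = -862.36

-862.36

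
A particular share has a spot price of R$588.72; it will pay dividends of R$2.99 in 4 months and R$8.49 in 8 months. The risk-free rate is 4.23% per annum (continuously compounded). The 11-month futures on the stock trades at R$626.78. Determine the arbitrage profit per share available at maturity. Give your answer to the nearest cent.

PV(dividends) I = 2.99·e^(−0.0423·4/12) + 8.49·e^(−0.0423·8/12) = 11.2021
Fair futures F* = (S − I)·e^(rT) = (588.72 − 11.2021)·e^0.038775 = 577.5179 × 1.039537 = 600.3512
Market R$626.78 > fair 600.3512: forward overpriced → cash-and-carry (borrow at r, buy the stock and collect the dividends, short the forward).
Profit at T = |F_mkt − F*| = |626.78 − 600.3512| = R$26.43 per share

R$26.43 per share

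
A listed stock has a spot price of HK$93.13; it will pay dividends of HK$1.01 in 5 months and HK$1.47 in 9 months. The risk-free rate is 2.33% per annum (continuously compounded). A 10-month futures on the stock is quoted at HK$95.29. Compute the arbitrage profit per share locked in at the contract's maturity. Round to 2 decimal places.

HK$2.83 per share

PV(dividends) I = 1.01·e^(−0.0233·5/12) + 1.47·e^(−0.0233·9/12) = 2.4448
Fair futures F* = (S − I)·e^(rT) = (93.13 − 2.4448)·e^0.019417 = 90.6852 × 1.019607 = 92.4633
Market HK$95.29 > fair 92.4633: forward overpriced → cash-and-carry (borrow at r, buy the stock and collect the dividends, short the forward).
Profit at T = |F_mkt − F*| = |95.29 − 92.4633| = HK$2.83 per share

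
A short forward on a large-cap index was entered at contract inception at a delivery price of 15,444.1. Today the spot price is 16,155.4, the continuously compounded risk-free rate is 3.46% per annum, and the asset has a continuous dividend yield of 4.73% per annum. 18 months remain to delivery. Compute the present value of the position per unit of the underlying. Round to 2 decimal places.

-385.90

Current fair forward for the remaining 18 months: F = S·e^((r − q)·T), (r − q) = 0.0346 − 0.0473 = -0.0127
F = 16155.4 · e^(-0.0127 × 18/12) = 16155.4 × 0.98113030 = 15850.5524
Value of long forward = (F − K)·e^(−rT) = (15850.5524 − 15444.1) · e^(−0.0346·18/12)
= 406.4524 × 0.94942380 = 385.90
Short position value = −(long value) = -385.90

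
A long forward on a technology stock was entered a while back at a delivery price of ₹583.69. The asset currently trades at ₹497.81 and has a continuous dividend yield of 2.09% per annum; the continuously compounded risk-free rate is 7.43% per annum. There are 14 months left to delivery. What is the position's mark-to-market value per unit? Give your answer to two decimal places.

-₹49.41

Current fair forward for the remaining 14 months: F = S·e^((r − q)·T), (r − q) = 0.0743 − 0.0209 = 0.0534
F = 497.81 · e^(0.0534 × 14/12) = 497.81 × 1.064282 = 529.8102
Value of long forward = (F − K)·e^(−rT) = (529.8102 − 583.69) · e^(−0.0743·14/12)
= -53.8798 × 0.916967 = -49.41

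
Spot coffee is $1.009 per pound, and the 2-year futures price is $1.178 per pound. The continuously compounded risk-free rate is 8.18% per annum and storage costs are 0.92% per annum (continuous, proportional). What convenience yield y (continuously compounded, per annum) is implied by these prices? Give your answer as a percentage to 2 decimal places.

1.36%

F = S·e^((r+u−y)T) ⇒ (r+u−y) = ln(F/S)/T
ln(1.178/1.009) = 0.154858; /T ⇒ 0.077429
y = r + u − ln(F/S)/T = 0.0818 + 0.0092 − 0.077429 = 0.013571
y = 1.36%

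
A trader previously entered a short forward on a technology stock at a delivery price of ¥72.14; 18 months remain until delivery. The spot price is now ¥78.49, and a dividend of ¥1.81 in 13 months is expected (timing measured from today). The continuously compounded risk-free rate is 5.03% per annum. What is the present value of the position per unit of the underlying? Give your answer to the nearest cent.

PV(remaining dividends) I = 1.81·e^(−0.0503·13/12) = 1.7140
Current forward F = (S − I)·e^(rT) = (78.49 − 1.7140)·e^(0.0503·18/12) = 76.7760 × 1.078369 = 82.7929
Value (long) = (F − K)·e^(−rT) = (82.7929 − 72.14) × 0.927326 = 9.8787
Short position value = −(long value) = -¥9.88

-¥9.88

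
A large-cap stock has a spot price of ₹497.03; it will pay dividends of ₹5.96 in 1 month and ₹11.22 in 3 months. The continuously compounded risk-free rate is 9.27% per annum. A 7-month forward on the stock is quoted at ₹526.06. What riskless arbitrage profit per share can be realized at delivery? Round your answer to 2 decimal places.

PV(dividends) I = 5.96·e^(−0.0927·1/12) + 11.22·e^(−0.0927·3/12) = 16.8771
Fair forward F* = (S − I)·e^(rT) = (497.03 − 16.8771)·e^0.054075 = 480.1529 × 1.055564 = 506.8321
Market ₹526.06 > fair 506.8321: forward overpriced → cash-and-carry (borrow at r, buy the stock and collect the dividends, short the forward).
Profit at T = |F_mkt − F*| = |526.06 − 506.8321| = ₹19.23 per share

₹19.23 per share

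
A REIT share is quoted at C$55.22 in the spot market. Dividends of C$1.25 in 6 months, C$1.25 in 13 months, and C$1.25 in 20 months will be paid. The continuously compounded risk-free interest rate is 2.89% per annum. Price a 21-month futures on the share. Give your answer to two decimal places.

C$54.26

PV(dividends) I = 1.25·e^(−0.0289·6/12) + 1.25·e^(−0.0289·13/12) + 1.25·e^(−0.0289·20/12)
I = 1.2321 + 1.2115 + 1.1912 = 3.6348
F = (S − I)·e^(rT) = (55.22 − 3.6348) · e^(0.0289·21/12)
= 51.5852 · e^0.050575 = 51.5852 × 1.051876 = C$54.26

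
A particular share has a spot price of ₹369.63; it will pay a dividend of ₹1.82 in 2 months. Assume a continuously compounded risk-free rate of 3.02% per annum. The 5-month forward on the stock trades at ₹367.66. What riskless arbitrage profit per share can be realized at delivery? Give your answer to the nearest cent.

PV(dividends) I = 1.82·e^(−0.0302·2/12) = 1.8109
Fair forward F* = (S − I)·e^(rT) = (369.63 − 1.8109)·e^0.012583 = 367.8191 × 1.012662 = 372.4764
Market ₹367.66 < fair 372.4764: forward underpriced → reverse cash-and-carry (short the stock, invest proceeds at r, pay the dividends, go long the forward).
Profit at T = |F_mkt − F*| = |367.66 − 372.4764| = ₹4.82 per share

₹4.82 per share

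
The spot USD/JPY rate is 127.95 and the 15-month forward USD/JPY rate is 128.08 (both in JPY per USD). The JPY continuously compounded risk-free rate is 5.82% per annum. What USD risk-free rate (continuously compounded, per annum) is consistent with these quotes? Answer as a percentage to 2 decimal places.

5.74%

F = S·e^((r_JPY − r_USD)T) ⇒ r_USD = r_JPY − ln(F/S)/T
ln(128.08/127.95) = 0.001016; /(15/12) = 0.000813
r_USD = 0.0582 − 0.000813 = 0.057387
r_USD = 5.74%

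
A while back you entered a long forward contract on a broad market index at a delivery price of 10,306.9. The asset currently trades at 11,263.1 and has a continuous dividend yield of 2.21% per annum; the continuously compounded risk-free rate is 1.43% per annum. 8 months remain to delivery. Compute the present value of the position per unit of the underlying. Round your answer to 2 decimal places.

889.27

Current fair forward for the remaining 8 months: F = S·e^((r − q)·T), (r − q) = 0.0143 − 0.0221 = -0.0078
F = 11263.1 · e^(-0.0078 × 8/12) = 11263.1 × 0.99481350 = 11204.6839
Value of long forward = (F − K)·e^(−rT) = (11204.6839 − 10306.9) · e^(−0.0143·8/12)
= 897.7839 × 0.99051196 = 889.27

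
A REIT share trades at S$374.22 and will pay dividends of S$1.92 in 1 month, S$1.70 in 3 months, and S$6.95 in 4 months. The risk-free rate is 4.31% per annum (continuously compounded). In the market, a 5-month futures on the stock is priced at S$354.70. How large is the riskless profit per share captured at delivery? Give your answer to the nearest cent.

S$15.67 per share

PV(dividends) I = 1.92·e^(−0.0431·1/12) + 1.70·e^(−0.0431·3/12) + 6.95·e^(−0.0431·4/12) = 10.4458
Fair futures F* = (S − I)·e^(rT) = (374.22 − 10.4458)·e^0.017958 = 363.7742 × 1.018120 = 370.3658
Market S$354.70 < fair 370.3658: forward underpriced → reverse cash-and-carry (short the stock, invest proceeds at r, pay the dividends, go long the forward).
Profit at T = |F_mkt − F*| = |354.70 − 370.3658| = S$15.67 per share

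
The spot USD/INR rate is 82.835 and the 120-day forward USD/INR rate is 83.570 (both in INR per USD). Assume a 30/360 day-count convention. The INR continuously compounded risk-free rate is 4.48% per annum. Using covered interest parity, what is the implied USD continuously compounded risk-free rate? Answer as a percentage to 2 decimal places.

1.83%

F = S·e^((r_INR − r_USD)T) ⇒ r_USD = r_INR − ln(F/S)/T
ln(83.570/82.835) = 0.008834; /(120/360) = 0.026502
r_USD = 0.0448 − 0.026502 = 0.018298
r_USD = 1.83%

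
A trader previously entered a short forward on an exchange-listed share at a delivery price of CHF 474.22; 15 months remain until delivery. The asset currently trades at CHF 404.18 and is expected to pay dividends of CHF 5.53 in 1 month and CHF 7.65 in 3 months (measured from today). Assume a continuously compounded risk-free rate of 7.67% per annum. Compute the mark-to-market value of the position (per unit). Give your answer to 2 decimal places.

CHF 39.69

PV(remaining dividends) I = 5.53·e^(−0.0767·1/12) + 7.65·e^(−0.0767·3/12) = 12.9995
Current forward F = (S − I)·e^(rT) = (404.18 − 12.9995)·e^(0.0767·15/12) = 391.1805 × 1.100621 = 430.5415
Value (long) = (F − K)·e^(−rT) = (430.5415 − 474.22) × 0.908578 = -39.6853
Short position value = −(long value) = CHF 39.69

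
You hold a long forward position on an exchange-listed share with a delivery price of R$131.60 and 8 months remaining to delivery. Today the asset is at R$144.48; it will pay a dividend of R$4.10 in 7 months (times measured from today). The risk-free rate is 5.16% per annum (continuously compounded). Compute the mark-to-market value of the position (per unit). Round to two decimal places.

PV(remaining dividends) I = 4.10·e^(−0.0516·7/12) = 3.9784
Current forward F = (S − I)·e^(rT) = (144.48 − 3.9784)·e^(0.0516·8/12) = 140.5016 × 1.034999 = 145.4190
Value (long) = (F − K)·e^(−rT) = (145.4190 − 131.60) × 0.966185 = 13.3517
Value = R$13.35

R$13.35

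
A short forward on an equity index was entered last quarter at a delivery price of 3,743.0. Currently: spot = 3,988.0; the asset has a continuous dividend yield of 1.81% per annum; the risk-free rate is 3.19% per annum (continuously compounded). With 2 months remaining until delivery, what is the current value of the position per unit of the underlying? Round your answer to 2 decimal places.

-252.84

Current fair forward for the remaining 2 months: F = S·e^((r − q)·T), (r − q) = 0.0319 − 0.0181 = 0.0138
F = 3988.0 · e^(0.0138 × 2/12) = 3988.0 × 1.00230265 = 3997.1830
Value of long forward = (F − K)·e^(−rT) = (3997.1830 − 3743.0) · e^(−0.0319·2/12)
= 254.1830 × 0.99469744 = 252.84
Short position value = −(long value) = -252.84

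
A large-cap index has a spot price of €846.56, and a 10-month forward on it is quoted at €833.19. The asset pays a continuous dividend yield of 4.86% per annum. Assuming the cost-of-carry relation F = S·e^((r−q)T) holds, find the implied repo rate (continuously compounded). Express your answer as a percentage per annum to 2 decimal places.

From F = S·e^((r−q)T): (r − q) = ln(F/S)/T
ln(833.19/846.56) = ln(0.984207) = -0.015919
(r − q) = -0.015919 / (10/12) = -0.019103
r = ln(F/S)/T + q = -0.019103 + 0.0486 = 0.029497
r = 2.95%

2.95%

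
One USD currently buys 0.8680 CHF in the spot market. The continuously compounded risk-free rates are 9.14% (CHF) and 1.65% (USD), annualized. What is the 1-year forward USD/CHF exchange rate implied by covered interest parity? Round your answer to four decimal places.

0.9355

F = S·e^((r_CHF − r_USD)T) = 0.8680 · e^((0.0914 − 0.0165) × 1)
= 0.8680 · e^0.074900 = 0.8680 × 1.077776
F = 0.9355 CHF per USD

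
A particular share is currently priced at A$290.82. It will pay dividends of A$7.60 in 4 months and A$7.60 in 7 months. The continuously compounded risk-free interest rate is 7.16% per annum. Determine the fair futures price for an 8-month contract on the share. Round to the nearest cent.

PV(dividends) I = 7.60·e^(−0.0716·4/12) + 7.60·e^(−0.0716·7/12)
I = 7.4208 + 7.2891 = 14.7099
F = (S − I)·e^(rT) = (290.82 − 14.7099) · e^(0.0716·8/12)
= 276.1101 · e^0.047733 = 276.1101 × 1.048891 = A$289.61

A$289.61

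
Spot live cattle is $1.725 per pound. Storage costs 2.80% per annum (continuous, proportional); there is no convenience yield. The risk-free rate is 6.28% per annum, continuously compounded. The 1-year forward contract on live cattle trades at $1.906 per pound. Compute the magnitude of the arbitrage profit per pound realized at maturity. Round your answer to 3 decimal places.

Fair forward: F* = S·e^(carry·T), with carry = (r + u) = 0.0628 + 0.0280 = 0.0908
F* = 1.725 · e^(0.0908 × 12/12) = 1.725 · e^0.090800 = 1.725 × 1.095050 = $1.8890
Market $1.906 > fair $1.8890: forward overpriced → cash-and-carry (buy spot, short the forward).
At maturity, profit = |F_mkt − F*| = |1.906 − 1.8890| = $0.017 per pound

$0.017 per pound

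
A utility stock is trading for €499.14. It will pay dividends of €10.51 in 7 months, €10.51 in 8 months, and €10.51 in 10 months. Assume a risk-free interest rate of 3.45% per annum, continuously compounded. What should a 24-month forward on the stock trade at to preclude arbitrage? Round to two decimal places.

PV(dividends) I = 10.51·e^(−0.0345·7/12) + 10.51·e^(−0.0345·8/12) + 10.51·e^(−0.0345·10/12)
I = 10.3006 + 10.2710 + 10.2121 = 30.7837
F = (S − I)·e^(rT) = (499.14 − 30.7837) · e^(0.0345·24/12)
= 468.3563 · e^0.069000 = 468.3563 × 1.071436 = €501.81

€501.81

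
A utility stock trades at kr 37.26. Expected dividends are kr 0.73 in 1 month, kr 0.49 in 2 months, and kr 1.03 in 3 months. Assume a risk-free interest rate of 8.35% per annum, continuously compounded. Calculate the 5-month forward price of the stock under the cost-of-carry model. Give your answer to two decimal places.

kr 36.28

PV(dividends) I = 0.73·e^(−0.0835·1/12) + 0.49·e^(−0.0835·2/12) + 1.03·e^(−0.0835·3/12)
I = 0.7249 + 0.4832 + 1.0087 = 2.2168
F = (S − I)·e^(rT) = (37.26 − 2.2168) · e^(0.0835·5/12)
= 35.0432 · e^0.034792 = 35.0432 × 1.035404 = kr 36.28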